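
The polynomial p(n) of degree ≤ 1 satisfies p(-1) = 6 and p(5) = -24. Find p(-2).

11

Using the Lagrange interpolation formula with nodes -1, 5:
  L_0(n) = (n - 5) / -6
  L_1(n) = (n + 1) / 6
Then p(n) = 6·L_0(n) - 24·L_1(n).
Expanding and collecting terms gives p(n) = -5n + 1.
Evaluating at n = -2: p(-2) = 11.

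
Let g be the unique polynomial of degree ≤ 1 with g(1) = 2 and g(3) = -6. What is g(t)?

Using the Lagrange interpolation formula with nodes 1, 3:
  L_0(t) = (t - 3) / -2
  L_1(t) = (t - 1) / 2
Then g(t) = 2·L_0(t) - 6·L_1(t).
Expanding and collecting terms gives g(t) = -4t + 6.
Check: g(1) = 2. ✓

g(t) = -4t + 6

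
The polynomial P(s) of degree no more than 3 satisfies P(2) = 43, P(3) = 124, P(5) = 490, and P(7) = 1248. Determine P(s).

Write P(s) = as^3 + bs^2 + cs + d. Substituting each data point gives a linear system:
  8a + 4b + 2c + d = 43
  27a + 9b + 3c + d = 124
  125a + 25b + 5c + d = 490
  343a + 49b + 7c + d = 1248
Solving the system yields a = 3, b = 4, c = 4, d = -5.
So P(s) = 3s^3 + 4s^2 + 4s - 5.
Check: P(2) = 43. ✓

P(s) = 3s^3 + 4s^2 + 4s - 5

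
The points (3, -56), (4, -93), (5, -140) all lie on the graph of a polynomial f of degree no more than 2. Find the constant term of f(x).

Write f(x) = ax^2 + bx + c. Substituting each data point gives a linear system:
  9a + 3b + c = -56
  16a + 4b + c = -93
  25a + 5b + c = -140
Solving the system yields a = -5, b = -2, c = -5.
So f(x) = -5x^2 - 2x - 5.
The constant term is -5.

-5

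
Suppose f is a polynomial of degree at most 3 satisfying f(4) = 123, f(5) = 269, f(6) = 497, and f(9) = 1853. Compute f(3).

41

Using the Lagrange interpolation formula with nodes 4, 5, 6, 9:
  L_0(n) = (n - 5)(n - 6)(n - 9) / -10
  L_1(n) = (n - 4)(n - 6)(n - 9) / 4
  L_2(n) = (n - 4)(n - 5)(n - 9) / -6
  L_3(n) = (n - 4)(n - 5)(n - 6) / 60
Then f(n) = 123·L_0(n) + 269·L_1(n) + 497·L_2(n) + 1853·L_3(n).
Expanding and collecting terms gives f(n) = 3n^3 - 4n^2 - n - 1.
Evaluating at n = 3: f(3) = 41.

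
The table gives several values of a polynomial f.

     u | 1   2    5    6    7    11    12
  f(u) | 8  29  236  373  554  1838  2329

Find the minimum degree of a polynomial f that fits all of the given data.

3

Divided differences on the nodes 1, 2, 5, 6, 7, 11, 12:
  order 0: 8  29  236  373  554  1838  2329
  order 1: 21  69  137  181  321  491
  order 2: 12  17  22  28  34
  order 3: 1  1  1  1
  order 4: 0  0  0
  order 5: 0  0
  order 6: 0
The order-3 divided differences are all 1 (nonzero) and every higher order vanishes, so the data lies on a polynomial of degree exactly 3.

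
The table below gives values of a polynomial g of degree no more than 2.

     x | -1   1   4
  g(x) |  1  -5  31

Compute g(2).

Write g(x) = ax^2 + bx + c. Substituting each data point gives a linear system:
  a - b + c = 1
  a + b + c = -5
  16a + 4b + c = 31
Solving the system yields a = 3, b = -3, c = -5.
So g(x) = 3x^2 - 3x - 5.
Then g(2) = 1.

1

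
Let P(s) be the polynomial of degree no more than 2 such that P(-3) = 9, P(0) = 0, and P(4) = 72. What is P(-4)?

24

Using the Lagrange interpolation formula with nodes -3, 0, 4:
  L_0(s) = s(s - 4) / 21
  L_1(s) = (s + 3)(s - 4) / -12
  L_2(s) = (s + 3)s / 28
Then P(s) = 9·L_0(s) + 0·L_1(s) + 72·L_2(s).
Expanding and collecting terms gives P(s) = 3s² + 6s.
Evaluating at s = -4: P(-4) = 24.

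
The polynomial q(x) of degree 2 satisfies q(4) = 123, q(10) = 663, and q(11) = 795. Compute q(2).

39

Using the Lagrange interpolation formula with nodes 4, 10, 11:
  L_0(x) = (x - 10)(x - 11) / 42
  L_1(x) = (x - 4)(x - 11) / -6
  L_2(x) = (x - 4)(x - 10) / 7
Then q(x) = 123·L_0(x) + 663·L_1(x) + 795·L_2(x).
Expanding and collecting terms gives q(x) = 6x^2 + 6x + 3.
Evaluating at x = 2: q(2) = 39.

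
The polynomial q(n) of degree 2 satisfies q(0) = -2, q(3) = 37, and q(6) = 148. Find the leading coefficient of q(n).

4

Write q(n) = an^2 + bn + c. Substituting each data point gives a linear system:
  c = -2
  9a + 3b + c = 37
  36a + 6b + c = 148
Solving the system yields a = 4, b = 1, c = -2.
So q(n) = 4n^2 + n - 2.
The leading coefficient is 4.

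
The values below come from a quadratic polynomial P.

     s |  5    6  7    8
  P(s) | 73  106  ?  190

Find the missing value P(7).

145

The 3 known points determine the degree-2 polynomial uniquely.
Write P(s) = as^2 + bs + c. Substituting each data point gives a linear system:
  25a + 5b + c = 73
  36a + 6b + c = 106
  64a + 8b + c = 190
Solving the system yields a = 3, b = 0, c = -2.
So P(s) = 3s² - 2.
Then P(7) = 145.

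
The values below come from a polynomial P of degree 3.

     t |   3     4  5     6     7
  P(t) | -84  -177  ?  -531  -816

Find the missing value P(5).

-322

The 4 known points determine the degree-3 polynomial uniquely.
Write P(t) = at^3 + bt^2 + ct + d. Substituting each data point gives a linear system:
  27a + 9b + 3c + d = -84
  64a + 16b + 4c + d = -177
  216a + 36b + 6c + d = -531
  343a + 49b + 7c + d = -816
Solving the system yields a = -2, b = -2, c = -5, d = 3.
So P(t) = -2t^3 - 2t^2 - 5t + 3.
Then P(5) = -322.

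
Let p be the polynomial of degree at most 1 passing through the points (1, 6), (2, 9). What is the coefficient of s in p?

Write p(s) = as + b. Substituting each data point gives a linear system:
  a + b = 6
  2a + b = 9
Solving the system yields a = 3, b = 3.
So p(s) = 3s + 3.
The leading coefficient is 3.

3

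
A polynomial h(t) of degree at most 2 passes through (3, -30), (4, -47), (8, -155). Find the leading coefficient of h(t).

-2

Write h(t) = at^2 + bt + c. Substituting each data point gives a linear system:
  9a + 3b + c = -30
  16a + 4b + c = -47
  64a + 8b + c = -155
Solving the system yields a = -2, b = -3, c = -3.
So h(t) = -2t^2 - 3t - 3.
The leading coefficient is -2.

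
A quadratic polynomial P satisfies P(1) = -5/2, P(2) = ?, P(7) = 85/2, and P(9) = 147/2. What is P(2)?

The 3 known points determine the degree-2 polynomial uniquely.
Write P(s) = as^2 + bs + c. Substituting each data point gives a linear system:
  a + b + c = -5/2
  49a + 7b + c = 85/2
  81a + 9b + c = 147/2
Solving the system yields a = 1, b = -1/2, c = -3.
So P(s) = s^2 - (1/2)s - 3.
Then P(2) = 0.

0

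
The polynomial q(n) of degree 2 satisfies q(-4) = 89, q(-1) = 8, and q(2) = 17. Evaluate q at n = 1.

Using the Lagrange interpolation formula with nodes -4, -1, 2:
  L_0(n) = (n + 1)(n - 2) / 18
  L_1(n) = (n + 4)(n - 2) / -9
  L_2(n) = (n + 4)(n + 1) / 18
Then q(n) = 89·L_0(n) + 8·L_1(n) + 17·L_2(n).
Expanding and collecting terms gives q(n) = 5n^2 - 2n + 1.
Evaluating at n = 1: q(1) = 4.

4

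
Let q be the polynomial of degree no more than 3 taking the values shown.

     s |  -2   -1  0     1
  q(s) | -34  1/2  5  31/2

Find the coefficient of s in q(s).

3/2

Write q(s) = as^3 + bs^2 + cs + d. Substituting each data point gives a linear system:
  -8a + 4b - 2c + d = -34
  -a + b - c + d = 1/2
  d = 5
  a + b + c + d = 31/2
Solving the system yields a = 6, b = 3, c = 3/2, d = 5.
So q(s) = 6s^3 + 3s^2 + (3/2)s + 5.
The coefficient of s is 3/2.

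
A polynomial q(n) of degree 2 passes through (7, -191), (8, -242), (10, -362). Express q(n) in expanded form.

q(n) = -3n^2 - 6n - 2

Using the Lagrange interpolation formula with nodes 7, 8, 10:
  L_0(n) = (n - 8)(n - 10) / 3
  L_1(n) = (n - 7)(n - 10) / -2
  L_2(n) = (n - 7)(n - 8) / 6
Then q(n) = -191·L_0(n) - 242·L_1(n) - 362·L_2(n).
Expanding and collecting terms gives q(n) = -3n^2 - 6n - 2.
Check: q(7) = -191. ✓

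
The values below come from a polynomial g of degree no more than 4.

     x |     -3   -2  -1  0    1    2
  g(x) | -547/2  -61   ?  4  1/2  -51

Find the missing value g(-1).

The 5 known points determine the degree-4 polynomial uniquely.
Write g(x) = ax^4 + bx^3 + cx^2 + dx + e. Substituting each data point gives a linear system:
  81a - 27b + 9c - 3d + e = -547/2
  16a - 8b + 4c - 2d + e = -61
  e = 4
  a + b + c + d + e = 1/2
  16a + 8b + 4c + 2d + e = -51
Solving the system yields a = -3, b = 0, c = -3, d = 5/2, e = 4.
So g(x) = -3x^4 - 3x^2 + (5/2)x + 4.
Then g(-1) = -9/2.

-9/2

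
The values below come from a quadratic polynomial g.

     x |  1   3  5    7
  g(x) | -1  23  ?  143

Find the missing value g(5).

The 3 known points determine the degree-2 polynomial uniquely.
Write g(x) = ax^2 + bx + c. Substituting each data point gives a linear system:
  a + b + c = -1
  9a + 3b + c = 23
  49a + 7b + c = 143
Solving the system yields a = 3, b = 0, c = -4.
So g(x) = 3x^2 - 4.
Then g(5) = 71.

71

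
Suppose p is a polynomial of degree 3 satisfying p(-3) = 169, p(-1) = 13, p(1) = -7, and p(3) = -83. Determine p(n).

Using the Lagrange interpolation formula with nodes -3, -1, 1, 3:
  L_0(n) = (n + 1)(n - 1)(n - 3) / -48
  L_1(n) = (n + 3)(n - 1)(n - 3) / 16
  L_2(n) = (n + 3)(n + 1)(n - 3) / -16
  L_3(n) = (n + 3)(n + 1)(n - 1) / 48
Then p(n) = 169·L_0(n) + 13·L_1(n) - 7·L_2(n) - 83·L_3(n).
Expanding and collecting terms gives p(n) = -4n^3 + 5n^2 - 6n - 2.
Check: p(-1) = 13. ✓

p(n) = -4n^3 + 5n^2 - 6n - 2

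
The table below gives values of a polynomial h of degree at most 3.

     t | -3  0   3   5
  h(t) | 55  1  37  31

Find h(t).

Write h(t) = at^3 + bt^2 + ct + d. Substituting each data point gives a linear system:
  -27a + 9b - 3c + d = 55
  d = 1
  27a + 9b + 3c + d = 37
  125a + 25b + 5c + d = 31
Solving the system yields a = -1, b = 5, c = 6, d = 1.
So h(t) = -t^3 + 5t^2 + 6t + 1.
Check: h(5) = 31. ✓

h(t) = -t^3 + 5t^2 + 6t + 1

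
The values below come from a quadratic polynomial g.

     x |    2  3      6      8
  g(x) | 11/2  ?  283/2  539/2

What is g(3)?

49/2

The 3 known points determine the degree-2 polynomial uniquely.
Write g(x) = ax^2 + bx + c. Substituting each data point gives a linear system:
  4a + 2b + c = 11/2
  36a + 6b + c = 283/2
  64a + 8b + c = 539/2
Solving the system yields a = 5, b = -6, c = -5/2.
So g(x) = 5x² - 6x - 5/2.
Then g(3) = 49/2.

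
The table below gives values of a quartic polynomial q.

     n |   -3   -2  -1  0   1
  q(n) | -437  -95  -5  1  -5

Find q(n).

Write q(n) = an^4 + bn^3 + cn^2 + dn + e. Substituting each data point gives a linear system:
  81a - 27b + 9c - 3d + e = -437
  16a - 8b + 4c - 2d + e = -95
  a - b + c - d + e = -5
  e = 1
  a + b + c + d + e = -5
Solving the system yields a = -4, b = 4, c = -2, d = -4, e = 1.
So q(n) = -4n^4 + 4n^3 - 2n^2 - 4n + 1.
Check: q(1) = -5. ✓

q(n) = -4n^4 + 4n^3 - 2n^2 - 4n + 1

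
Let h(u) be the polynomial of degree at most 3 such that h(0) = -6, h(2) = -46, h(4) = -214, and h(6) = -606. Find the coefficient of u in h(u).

-4

Write h(u) = au^3 + bu^2 + cu + d. Substituting each data point gives a linear system:
  d = -6
  8a + 4b + 2c + d = -46
  64a + 16b + 4c + d = -214
  216a + 36b + 6c + d = -606
Solving the system yields a = -2, b = -4, c = -4, d = -6.
So h(u) = -2u^3 - 4u^2 - 4u - 6.
The coefficient of u is -4.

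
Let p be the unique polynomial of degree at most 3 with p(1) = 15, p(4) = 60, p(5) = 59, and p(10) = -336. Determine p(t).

Write p(t) = at^3 + bt^2 + ct + d. Substituting each data point gives a linear system:
  a + b + c + d = 15
  64a + 16b + 4c + d = 60
  125a + 25b + 5c + d = 59
  1000a + 100b + 10c + d = -336
Solving the system yields a = -1, b = 6, c = 6, d = 4.
So p(t) = -t³ + 6t² + 6t + 4.
Check: p(5) = 59. ✓

p(t) = -t^3 + 6t^2 + 6t + 4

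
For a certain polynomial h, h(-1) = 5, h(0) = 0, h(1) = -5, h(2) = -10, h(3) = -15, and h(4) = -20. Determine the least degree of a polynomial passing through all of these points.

Forward differences of the values at u = -1, 0, 1, 2, 3, 4:
  h  : 5  0  -5  -10  -15  -20
  Δ  : -5  -5  -5  -5  -5
  Δ^2: 0  0  0  0
  Δ^3: 0  0  0
  Δ^4: 0  0
  Δ^5: 0
The first differences are constant (-5) and nonzero, while all higher differences vanish, so the minimal degree is 1.

1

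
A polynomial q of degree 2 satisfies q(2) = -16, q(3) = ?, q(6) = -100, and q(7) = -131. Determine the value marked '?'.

-31

The 3 known points determine the degree-2 polynomial uniquely.
Write q(x) = ax^2 + bx + c. Substituting each data point gives a linear system:
  4a + 2b + c = -16
  36a + 6b + c = -100
  49a + 7b + c = -131
Solving the system yields a = -2, b = -5, c = 2.
So q(x) = -2x^2 - 5x + 2.
Then q(3) = -31.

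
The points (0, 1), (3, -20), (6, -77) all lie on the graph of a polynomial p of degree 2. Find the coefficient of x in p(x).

-1

Write p(x) = ax^2 + bx + c. Substituting each data point gives a linear system:
  c = 1
  9a + 3b + c = -20
  36a + 6b + c = -77
Solving the system yields a = -2, b = -1, c = 1.
So p(x) = -2x^2 - x + 1.
The coefficient of x is -1.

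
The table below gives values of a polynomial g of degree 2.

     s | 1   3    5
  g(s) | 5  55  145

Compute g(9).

445

Write g(s) = as^2 + bs + c. Substituting each data point gives a linear system:
  a + b + c = 5
  9a + 3b + c = 55
  25a + 5b + c = 145
Solving the system yields a = 5, b = 5, c = -5.
So g(s) = 5s^2 + 5s - 5.
Then g(9) = 445.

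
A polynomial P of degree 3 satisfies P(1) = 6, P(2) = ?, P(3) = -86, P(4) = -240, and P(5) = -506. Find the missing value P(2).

-14

The 4 known points determine the degree-3 polynomial uniquely.
Write P(x) = ax^3 + bx^2 + cx + d. Substituting each data point gives a linear system:
  a + b + c + d = 6
  27a + 9b + 3c + d = -86
  64a + 16b + 4c + d = -240
  125a + 25b + 5c + d = -506
Solving the system yields a = -5, b = 4, c = 3, d = 4.
So P(x) = -5x³ + 4x² + 3x + 4.
Then P(2) = -14.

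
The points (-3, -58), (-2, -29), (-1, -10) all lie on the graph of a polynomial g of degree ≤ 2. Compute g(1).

Using the Lagrange interpolation formula with nodes -3, -2, -1:
  L_0(s) = (s + 2)(s + 1) / 2
  L_1(s) = (s + 3)(s + 1) / -1
  L_2(s) = (s + 3)(s + 2) / 2
Then g(s) = -58·L_0(s) - 29·L_1(s) - 10·L_2(s).
Expanding and collecting terms gives g(s) = -5s^2 + 4s - 1.
Evaluating at s = 1: g(1) = -2.

-2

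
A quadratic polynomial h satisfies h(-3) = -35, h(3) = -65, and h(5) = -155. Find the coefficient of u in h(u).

-5

Write h(u) = au^2 + bu + c. Substituting each data point gives a linear system:
  9a - 3b + c = -35
  9a + 3b + c = -65
  25a + 5b + c = -155
Solving the system yields a = -5, b = -5, c = -5.
So h(u) = -5u^2 - 5u - 5.
The coefficient of u is -5.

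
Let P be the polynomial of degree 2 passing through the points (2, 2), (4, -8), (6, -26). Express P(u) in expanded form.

Write P(u) = au^2 + bu + c. Substituting each data point gives a linear system:
  4a + 2b + c = 2
  16a + 4b + c = -8
  36a + 6b + c = -26
Solving the system yields a = -1, b = 1, c = 4.
So P(u) = -u^2 + u + 4.
Check: P(2) = 2. ✓

P(u) = -u^2 + u + 4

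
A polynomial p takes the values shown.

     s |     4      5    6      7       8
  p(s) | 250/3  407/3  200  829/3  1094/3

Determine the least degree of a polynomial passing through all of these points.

2

Forward differences of the values at s = 4, 5, 6, 7, 8:
  p  : 250/3  407/3  200  829/3  1094/3
  Δ  : 157/3  193/3  229/3  265/3
  Δ^2: 12  12  12
  Δ^3: 0  0
  Δ^4: 0
The second differences are constant (12) and nonzero, while all higher differences vanish, so the minimal degree is 2.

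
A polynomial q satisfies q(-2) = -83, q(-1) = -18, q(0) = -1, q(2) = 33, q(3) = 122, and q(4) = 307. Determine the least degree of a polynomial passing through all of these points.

Divided differences on the nodes -2, -1, 0, 2, 3, 4:
  order 0: -83  -18  -1  33  122  307
  order 1: 65  17  17  89  185
  order 2: -24  0  24  48
  order 3: 6  6  6
  order 4: 0  0
  order 5: 0
The order-3 divided differences are all 6 (nonzero) and every higher order vanishes, so the data lies on a polynomial of degree exactly 3.

3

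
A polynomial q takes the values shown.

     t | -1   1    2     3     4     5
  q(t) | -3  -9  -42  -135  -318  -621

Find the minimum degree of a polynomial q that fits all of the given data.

Divided differences on the nodes -1, 1, 2, 3, 4, 5:
  order 0: -3  -9  -42  -135  -318  -621
  order 1: -3  -33  -93  -183  -303
  order 2: -10  -30  -45  -60
  order 3: -5  -5  -5
  order 4: 0  0
  order 5: 0
The order-3 divided differences are all -5 (nonzero) and every higher order vanishes, so the data lies on a polynomial of degree exactly 3.

3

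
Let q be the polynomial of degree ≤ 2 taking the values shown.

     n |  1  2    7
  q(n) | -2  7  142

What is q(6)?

Using the Lagrange interpolation formula with nodes 1, 2, 7:
  L_0(n) = (n - 2)(n - 7) / 6
  L_1(n) = (n - 1)(n - 7) / -5
  L_2(n) = (n - 1)(n - 2) / 30
Then q(n) = -2·L_0(n) + 7·L_1(n) + 142·L_2(n).
Expanding and collecting terms gives q(n) = 3n^2 - 5.
Evaluating at n = 6: q(6) = 103.

103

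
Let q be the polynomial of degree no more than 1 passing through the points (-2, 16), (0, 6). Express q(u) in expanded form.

q(u) = -5u + 6

Write q(u) = au + b. Substituting each data point gives a linear system:
  -2a + b = 16
  b = 6
Solving the system yields a = -5, b = 6.
So q(u) = -5u + 6.
Check: q(-2) = 16. ✓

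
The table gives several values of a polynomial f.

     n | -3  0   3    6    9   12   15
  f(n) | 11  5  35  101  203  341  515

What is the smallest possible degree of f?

Forward differences of the values at n = -3, 0, 3, 6, 9, 12, 15:
  f  : 11  5  35  101  203  341  515
  Δ  : -6  30  66  102  138  174
  Δ^2: 36  36  36  36  36
  Δ^3: 0  0  0  0
  Δ^4: 0  0  0
  Δ^5: 0  0
  Δ^6: 0
The second differences are constant (36) and nonzero, while all higher differences vanish, so the minimal degree is 2.

2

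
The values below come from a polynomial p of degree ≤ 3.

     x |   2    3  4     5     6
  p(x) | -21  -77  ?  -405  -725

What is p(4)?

-197

On equispaced nodes a degree-3 polynomial has vanishing fourth forward difference, so
  p(2) - 4·p(3) + 6·p(4) - 4·p(5) + p(6) = 0.
Substituting the known values and solving for p(4):
  6·p(4) = -1182
  p(4) = -197.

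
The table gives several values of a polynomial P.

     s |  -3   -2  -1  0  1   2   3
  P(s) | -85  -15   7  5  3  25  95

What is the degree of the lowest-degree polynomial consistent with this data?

3

Forward differences of the values at s = -3, -2, -1, 0, 1, 2, 3:
  P  : -85  -15  7  5  3  25  95
  Δ  : 70  22  -2  -2  22  70
  Δ^2: -48  -24  0  24  48
  Δ^3: 24  24  24  24
  Δ^4: 0  0  0
  Δ^5: 0  0
  Δ^6: 0
The third differences are constant (24) and nonzero, while all higher differences vanish, so the minimal degree is 3.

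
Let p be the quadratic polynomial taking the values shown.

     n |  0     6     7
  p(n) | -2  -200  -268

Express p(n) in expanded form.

p(n) = -5n^2 - 3n - 2

Write p(n) = an^2 + bn + c. Substituting each data point gives a linear system:
  c = -2
  36a + 6b + c = -200
  49a + 7b + c = -268
Solving the system yields a = -5, b = -3, c = -2.
So p(n) = -5n² - 3n - 2.
Check: p(0) = -2. ✓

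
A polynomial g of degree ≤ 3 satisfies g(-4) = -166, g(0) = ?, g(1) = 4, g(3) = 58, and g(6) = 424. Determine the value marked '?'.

The 4 known points determine the degree-3 polynomial uniquely.
Write g(t) = at^3 + bt^2 + ct + d. Substituting each data point gives a linear system:
  -64a + 16b - 4c + d = -166
  a + b + c + d = 4
  27a + 9b + 3c + d = 58
  216a + 36b + 6c + d = 424
Solving the system yields a = 2, b = -1, c = 5, d = -2.
So g(t) = 2t^3 - t^2 + 5t - 2.
Then g(0) = -2.

-2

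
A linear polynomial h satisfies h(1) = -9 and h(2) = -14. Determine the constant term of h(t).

Write h(t) = at + b. Substituting each data point gives a linear system:
  a + b = -9
  2a + b = -14
Solving the system yields a = -5, b = -4.
So h(t) = -5t - 4.
The constant term is -4.

-4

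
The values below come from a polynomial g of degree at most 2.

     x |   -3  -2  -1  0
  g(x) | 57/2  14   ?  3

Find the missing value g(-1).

On equispaced nodes a degree-2 polynomial has vanishing third forward difference, so
  - g(-3) + 3·g(-2) - 3·g(-1) + g(0) = 0.
Substituting the known values and solving for g(-1):
  -3·g(-1) = -33/2
  g(-1) = 11/2.

11/2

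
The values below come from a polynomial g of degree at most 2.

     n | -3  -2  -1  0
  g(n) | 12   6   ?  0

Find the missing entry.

2

On equispaced nodes a degree-2 polynomial has vanishing third forward difference, so
  - g(-3) + 3·g(-2) - 3·g(-1) + g(0) = 0.
Substituting the known values and solving for g(-1):
  -3·g(-1) = -6
  g(-1) = 2.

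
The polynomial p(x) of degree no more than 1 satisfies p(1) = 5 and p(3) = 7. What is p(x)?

Write p(x) = ax + b. Substituting each data point gives a linear system:
  a + b = 5
  3a + b = 7
Solving the system yields a = 1, b = 4.
So p(x) = x + 4.
Check: p(1) = 5. ✓

p(x) = x + 4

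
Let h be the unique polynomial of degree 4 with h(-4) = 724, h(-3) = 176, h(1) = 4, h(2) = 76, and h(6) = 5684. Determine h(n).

h(n) = 4n^4 + 3n^3 - 5n^2 + 6n - 4

Using the Lagrange interpolation formula with nodes -4, -3, 1, 2, 6:
  L_0(n) = (n + 3)(n - 1)(n - 2)(n - 6) / 300
  L_1(n) = (n + 4)(n - 1)(n - 2)(n - 6) / -180
  L_2(n) = (n + 4)(n + 3)(n - 2)(n - 6) / 100
  L_3(n) = (n + 4)(n + 3)(n - 1)(n - 6) / -120
  L_4(n) = (n + 4)(n + 3)(n - 1)(n - 2) / 1800
Then h(n) = 724·L_0(n) + 176·L_1(n) + 4·L_2(n) + 76·L_3(n) + 5684·L_4(n).
Expanding and collecting terms gives h(n) = 4n^4 + 3n^3 - 5n^2 + 6n - 4.
Check: h(1) = 4. ✓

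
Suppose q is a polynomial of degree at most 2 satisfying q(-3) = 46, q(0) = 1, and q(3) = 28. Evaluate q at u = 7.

Forward differences of the values at u = -3, 0, 3:
  q  : 46  1  28
  Δ  : -45  27
  Δ^2: 72
The second differences are constant, confirming degree 2.
Interpolating (Newton forward form) and evaluating at u = 7 gives q(7) = 176.

176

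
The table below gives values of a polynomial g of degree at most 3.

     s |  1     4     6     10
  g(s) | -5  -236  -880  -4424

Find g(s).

g(s) = -5s^3 + 6s^2 - 2s - 4

Using the Lagrange interpolation formula with nodes 1, 4, 6, 10:
  L_0(s) = (s - 4)(s - 6)(s - 10) / -135
  L_1(s) = (s - 1)(s - 6)(s - 10) / 36
  L_2(s) = (s - 1)(s - 4)(s - 10) / -40
  L_3(s) = (s - 1)(s - 4)(s - 6) / 216
Then g(s) = -5·L_0(s) - 236·L_1(s) - 880·L_2(s) - 4424·L_3(s).
Expanding and collecting terms gives g(s) = -5s^3 + 6s^2 - 2s - 4.
Check: g(10) = -4424. ✓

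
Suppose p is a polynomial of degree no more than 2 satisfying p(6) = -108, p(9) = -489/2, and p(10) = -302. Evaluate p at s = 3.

-51/2

Using the Lagrange interpolation formula with nodes 6, 9, 10:
  L_0(s) = (s - 9)(s - 10) / 12
  L_1(s) = (s - 6)(s - 10) / -3
  L_2(s) = (s - 6)(s - 9) / 4
Then p(s) = -108·L_0(s) - 489/2·L_1(s) - 302·L_2(s).
Expanding and collecting terms gives p(s) = -3s^2 - (1/2)s + 3.
Evaluating at s = 3: p(3) = -51/2.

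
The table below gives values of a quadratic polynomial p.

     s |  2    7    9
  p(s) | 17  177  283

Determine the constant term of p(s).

-5

Write p(s) = as^2 + bs + c. Substituting each data point gives a linear system:
  4a + 2b + c = 17
  49a + 7b + c = 177
  81a + 9b + c = 283
Solving the system yields a = 3, b = 5, c = -5.
So p(s) = 3s^2 + 5s - 5.
The constant term is -5.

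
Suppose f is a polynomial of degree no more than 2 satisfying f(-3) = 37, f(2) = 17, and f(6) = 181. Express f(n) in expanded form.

Write f(n) = an^2 + bn + c. Substituting each data point gives a linear system:
  9a - 3b + c = 37
  4a + 2b + c = 17
  36a + 6b + c = 181
Solving the system yields a = 5, b = 1, c = -5.
So f(n) = 5n² + n - 5.
Check: f(6) = 181. ✓

f(n) = 5n^2 + n - 5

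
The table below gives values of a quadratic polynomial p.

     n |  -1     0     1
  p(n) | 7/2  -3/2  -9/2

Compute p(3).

Write p(n) = an^2 + bn + c. Substituting each data point gives a linear system:
  a - b + c = 7/2
  c = -3/2
  a + b + c = -9/2
Solving the system yields a = 1, b = -4, c = -3/2.
So p(n) = n^2 - 4n - 3/2.
Then p(3) = -9/2.

-9/2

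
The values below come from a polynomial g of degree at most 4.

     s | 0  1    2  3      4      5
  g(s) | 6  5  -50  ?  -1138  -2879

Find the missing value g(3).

The 5 known points determine the degree-4 polynomial uniquely.
Write g(s) = as^4 + bs^3 + cs^2 + ds + e. Substituting each data point gives a linear system:
  e = 6
  a + b + c + d + e = 5
  16a + 8b + 4c + 2d + e = -50
  256a + 64b + 16c + 4d + e = -1138
  625a + 125b + 25c + 5d + e = -2879
Solving the system yields a = -5, b = 1, c = 5, d = -2, e = 6.
So g(s) = -5s^4 + s^3 + 5s^2 - 2s + 6.
Then g(3) = -333.

-333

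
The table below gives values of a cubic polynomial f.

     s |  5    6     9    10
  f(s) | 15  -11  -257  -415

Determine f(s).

f(s) = -s^3 + 6s^2 - s - 5

Write f(s) = as^3 + bs^2 + cs + d. Substituting each data point gives a linear system:
  125a + 25b + 5c + d = 15
  216a + 36b + 6c + d = -11
  729a + 81b + 9c + d = -257
  1000a + 100b + 10c + d = -415
Solving the system yields a = -1, b = 6, c = -1, d = -5.
So f(s) = -s^3 + 6s^2 - s - 5.
Check: f(9) = -257. ✓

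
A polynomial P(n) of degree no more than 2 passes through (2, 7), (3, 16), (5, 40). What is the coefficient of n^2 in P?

Write P(n) = an^2 + bn + c. Substituting each data point gives a linear system:
  4a + 2b + c = 7
  9a + 3b + c = 16
  25a + 5b + c = 40
Solving the system yields a = 1, b = 4, c = -5.
So P(n) = n^2 + 4n - 5.
The leading coefficient is 1.

1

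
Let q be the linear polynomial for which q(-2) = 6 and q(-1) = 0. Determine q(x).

Using the Lagrange interpolation formula with nodes -2, -1:
  L_0(x) = (x + 1) / -1
  L_1(x) = (x + 2) / 1
Then q(x) = 6·L_0(x) + 0·L_1(x).
Expanding and collecting terms gives q(x) = -6x - 6.
Check: q(-1) = 0. ✓

q(x) = -6x - 6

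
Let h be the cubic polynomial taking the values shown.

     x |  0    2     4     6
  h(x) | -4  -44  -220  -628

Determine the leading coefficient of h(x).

Write h(x) = ax^3 + bx^2 + cx + d. Substituting each data point gives a linear system:
  d = -4
  8a + 4b + 2c + d = -44
  64a + 16b + 4c + d = -220
  216a + 36b + 6c + d = -628
Solving the system yields a = -2, b = -5, c = -2, d = -4.
So h(x) = -2x^3 - 5x^2 - 2x - 4.
The leading coefficient is -2.

-2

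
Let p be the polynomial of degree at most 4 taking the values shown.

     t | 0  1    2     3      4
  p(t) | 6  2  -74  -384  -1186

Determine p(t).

p(t) = -4t^4 - 3t^3 + t^2 + 2t + 6

Write p(t) = at^4 + bt^3 + ct^2 + dt + e. Substituting each data point gives a linear system:
  e = 6
  a + b + c + d + e = 2
  16a + 8b + 4c + 2d + e = -74
  81a + 27b + 9c + 3d + e = -384
  256a + 64b + 16c + 4d + e = -1186
Solving the system yields a = -4, b = -3, c = 1, d = 2, e = 6.
So p(t) = -4t^4 - 3t^3 + t^2 + 2t + 6.
Check: p(2) = -74. ✓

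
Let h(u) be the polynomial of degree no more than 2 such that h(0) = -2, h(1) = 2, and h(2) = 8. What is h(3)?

Forward differences of the values at u = 0, 1, 2:
  h  : -2  2  8
  Δ  : 4  6
  Δ^2: 2
The second differences are constant, confirming degree 2.
Interpolating (Newton forward form) and evaluating at u = 3 gives h(3) = 16.

16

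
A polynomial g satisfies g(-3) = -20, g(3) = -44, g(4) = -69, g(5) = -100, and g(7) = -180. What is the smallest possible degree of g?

Divided differences on the nodes -3, 3, 4, 5, 7:
  order 0: -20  -44  -69  -100  -180
  order 1: -4  -25  -31  -40
  order 2: -3  -3  -3
  order 3: 0  0
  order 4: 0
The order-2 divided differences are all -3 (nonzero) and every higher order vanishes, so the data lies on a polynomial of degree exactly 2.

2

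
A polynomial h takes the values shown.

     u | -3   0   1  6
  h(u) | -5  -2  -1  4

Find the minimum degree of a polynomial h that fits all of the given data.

1

Divided differences on the nodes -3, 0, 1, 6:
  order 0: -5  -2  -1  4
  order 1: 1  1  1
  order 2: 0  0
  order 3: 0
The order-1 divided differences are all 1 (nonzero) and every higher order vanishes, so the data lies on a polynomial of degree exactly 1.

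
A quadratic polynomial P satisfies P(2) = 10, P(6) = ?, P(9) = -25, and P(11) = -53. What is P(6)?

The 3 known points determine the degree-2 polynomial uniquely.
Write P(x) = ax^2 + bx + c. Substituting each data point gives a linear system:
  4a + 2b + c = 10
  81a + 9b + c = -25
  121a + 11b + c = -53
Solving the system yields a = -1, b = 6, c = 2.
So P(x) = -x^2 + 6x + 2.
Then P(6) = 2.

2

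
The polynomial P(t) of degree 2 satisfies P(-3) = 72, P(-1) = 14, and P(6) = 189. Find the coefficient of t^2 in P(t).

6

Write P(t) = at^2 + bt + c. Substituting each data point gives a linear system:
  9a - 3b + c = 72
  a - b + c = 14
  36a + 6b + c = 189
Solving the system yields a = 6, b = -5, c = 3.
So P(t) = 6t^2 - 5t + 3.
The leading coefficient is 6.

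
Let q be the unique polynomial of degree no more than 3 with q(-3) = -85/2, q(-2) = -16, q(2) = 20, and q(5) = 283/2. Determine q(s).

Using the Lagrange interpolation formula with nodes -3, -2, 2, 5:
  L_0(s) = (s + 2)(s - 2)(s - 5) / -40
  L_1(s) = (s + 3)(s - 2)(s - 5) / 28
  L_2(s) = (s + 3)(s + 2)(s - 5) / -60
  L_3(s) = (s + 3)(s + 2)(s - 2) / 168
Then q(s) = -85/2·L_0(s) - 16·L_1(s) + 20·L_2(s) + 283/2·L_3(s).
Expanding and collecting terms gives q(s) = s³ - (1/2)s² + 5s + 4.
Check: q(-2) = -16. ✓

q(s) = s^3 - (1/2)s^2 + 5s + 4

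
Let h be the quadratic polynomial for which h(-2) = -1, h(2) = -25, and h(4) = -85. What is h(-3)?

Write h(t) = at^2 + bt + c. Substituting each data point gives a linear system:
  4a - 2b + c = -1
  4a + 2b + c = -25
  16a + 4b + c = -85
Solving the system yields a = -4, b = -6, c = 3.
So h(t) = -4t^2 - 6t + 3.
Then h(-3) = -15.

-15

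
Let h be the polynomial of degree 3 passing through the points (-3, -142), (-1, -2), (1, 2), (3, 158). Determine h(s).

h(s) = 6s^3 + s^2 - 4s - 1

Write h(s) = as^3 + bs^2 + cs + d. Substituting each data point gives a linear system:
  -27a + 9b - 3c + d = -142
  -a + b - c + d = -2
  a + b + c + d = 2
  27a + 9b + 3c + d = 158
Solving the system yields a = 6, b = 1, c = -4, d = -1.
So h(s) = 6s^3 + s^2 - 4s - 1.
Check: h(1) = 2. ✓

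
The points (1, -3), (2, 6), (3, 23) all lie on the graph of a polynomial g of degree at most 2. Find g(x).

Write g(x) = ax^2 + bx + c. Substituting each data point gives a linear system:
  a + b + c = -3
  4a + 2b + c = 6
  9a + 3b + c = 23
Solving the system yields a = 4, b = -3, c = -4.
So g(x) = 4x² - 3x - 4.
Check: g(1) = -3. ✓

g(x) = 4x^2 - 3x - 4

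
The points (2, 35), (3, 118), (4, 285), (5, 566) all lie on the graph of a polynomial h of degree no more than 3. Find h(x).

Write h(x) = ax^3 + bx^2 + cx + d. Substituting each data point gives a linear system:
  8a + 4b + 2c + d = 35
  27a + 9b + 3c + d = 118
  64a + 16b + 4c + d = 285
  125a + 25b + 5c + d = 566
Solving the system yields a = 5, b = -3, c = 3, d = 1.
So h(x) = 5x³ - 3x² + 3x + 1.
Check: h(2) = 35. ✓

h(x) = 5x^3 - 3x^2 + 3x + 1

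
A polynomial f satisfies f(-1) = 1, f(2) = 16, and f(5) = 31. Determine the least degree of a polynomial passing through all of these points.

1

Forward differences of the values at x = -1, 2, 5:
  f  : 1  16  31
  Δ  : 15  15
  Δ^2: 0
The first differences are constant (15) and nonzero, while all higher differences vanish, so the minimal degree is 1.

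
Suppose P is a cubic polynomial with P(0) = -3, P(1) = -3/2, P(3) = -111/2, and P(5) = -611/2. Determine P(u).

P(u) = -3u^3 + (5/2)u^2 + 2u - 3

Using the Lagrange interpolation formula with nodes 0, 1, 3, 5:
  L_0(u) = (u - 1)(u - 3)(u - 5) / -15
  L_1(u) = u(u - 3)(u - 5) / 8
  L_2(u) = u(u - 1)(u - 5) / -12
  L_3(u) = u(u - 1)(u - 3) / 40
Then P(u) = -3·L_0(u) - 3/2·L_1(u) - 111/2·L_2(u) - 611/2·L_3(u).
Expanding and collecting terms gives P(u) = -3u³ + (5/2)u² + 2u - 3.
Check: P(0) = -3. ✓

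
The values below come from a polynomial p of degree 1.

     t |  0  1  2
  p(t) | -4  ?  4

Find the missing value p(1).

On equispaced nodes a degree-1 polynomial has vanishing second forward difference, so
  p(0) - 2·p(1) + p(2) = 0.
Substituting the known values and solving for p(1):
  -2·p(1) = 0
  p(1) = 0.

0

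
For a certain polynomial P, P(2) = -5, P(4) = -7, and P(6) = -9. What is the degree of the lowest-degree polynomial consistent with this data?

Forward differences of the values at s = 2, 4, 6:
  P  : -5  -7  -9
  Δ  : -2  -2
  Δ^2: 0
The first differences are constant (-2) and nonzero, while all higher differences vanish, so the minimal degree is 1.

1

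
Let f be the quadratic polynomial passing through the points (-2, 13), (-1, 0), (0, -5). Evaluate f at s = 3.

Write f(s) = as^2 + bs + c. Substituting each data point gives a linear system:
  4a - 2b + c = 13
  a - b + c = 0
  c = -5
Solving the system yields a = 4, b = -1, c = -5.
So f(s) = 4s^2 - s - 5.
Then f(3) = 28.

28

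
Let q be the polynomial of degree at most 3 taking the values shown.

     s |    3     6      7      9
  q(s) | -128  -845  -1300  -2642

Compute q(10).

-3565

Using the Lagrange interpolation formula with nodes 3, 6, 7, 9:
  L_0(s) = (s - 6)(s - 7)(s - 9) / -72
  L_1(s) = (s - 3)(s - 7)(s - 9) / 9
  L_2(s) = (s - 3)(s - 6)(s - 9) / -8
  L_3(s) = (s - 3)(s - 6)(s - 7) / 36
Then q(s) = -128·L_0(s) - 845·L_1(s) - 1300·L_2(s) - 2642·L_3(s).
Expanding and collecting terms gives q(s) = -3s^3 - 6s^2 + 4s - 5.
Evaluating at s = 10: q(10) = -3565.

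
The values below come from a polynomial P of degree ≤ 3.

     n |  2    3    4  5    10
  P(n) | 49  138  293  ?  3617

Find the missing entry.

532

The 4 known points determine the degree-3 polynomial uniquely.
Write P(n) = an^3 + bn^2 + cn + d. Substituting each data point gives a linear system:
  8a + 4b + 2c + d = 49
  27a + 9b + 3c + d = 138
  64a + 16b + 4c + d = 293
  1000a + 100b + 10c + d = 3617
Solving the system yields a = 3, b = 6, c = 2, d = -3.
So P(n) = 3n^3 + 6n^2 + 2n - 3.
Then P(5) = 532.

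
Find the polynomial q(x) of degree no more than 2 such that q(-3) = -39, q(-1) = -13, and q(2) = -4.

q(x) = -2x^2 + 5x - 6

Write q(x) = ax^2 + bx + c. Substituting each data point gives a linear system:
  9a - 3b + c = -39
  a - b + c = -13
  4a + 2b + c = -4
Solving the system yields a = -2, b = 5, c = -6.
So q(x) = -2x^2 + 5x - 6.
Check: q(-3) = -39. ✓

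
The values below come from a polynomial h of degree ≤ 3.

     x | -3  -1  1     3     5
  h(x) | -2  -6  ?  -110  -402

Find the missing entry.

The 4 known points determine the degree-3 polynomial uniquely.
Write h(x) = ax^3 + bx^2 + cx + d. Substituting each data point gives a linear system:
  -27a + 9b - 3c + d = -2
  -a + b - c + d = -6
  27a + 9b + 3c + d = -110
  125a + 25b + 5c + d = -402
Solving the system yields a = -2, b = -6, c = 0, d = -2.
So h(x) = -2x^3 - 6x^2 - 2.
Then h(1) = -10.

-10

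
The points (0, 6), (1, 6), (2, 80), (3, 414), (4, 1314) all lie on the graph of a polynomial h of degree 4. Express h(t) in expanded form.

h(t) = 5t^4 + t^3 - t^2 - 5t + 6

Write h(t) = at^4 + bt^3 + ct^2 + dt + e. Substituting each data point gives a linear system:
  e = 6
  a + b + c + d + e = 6
  16a + 8b + 4c + 2d + e = 80
  81a + 27b + 9c + 3d + e = 414
  256a + 64b + 16c + 4d + e = 1314
Solving the system yields a = 5, b = 1, c = -1, d = -5, e = 6.
So h(t) = 5t^4 + t^3 - t^2 - 5t + 6.
Check: h(0) = 6. ✓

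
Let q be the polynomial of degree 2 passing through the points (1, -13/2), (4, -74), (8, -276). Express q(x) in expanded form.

Using the Lagrange interpolation formula with nodes 1, 4, 8:
  L_0(x) = (x - 4)(x - 8) / 21
  L_1(x) = (x - 1)(x - 8) / -12
  L_2(x) = (x - 1)(x - 4) / 28
Then q(x) = -13/2·L_0(x) - 74·L_1(x) - 276·L_2(x).
Expanding and collecting terms gives q(x) = -4x^2 - (5/2)x.
Check: q(1) = -13/2. ✓

q(x) = -4x^2 - (5/2)x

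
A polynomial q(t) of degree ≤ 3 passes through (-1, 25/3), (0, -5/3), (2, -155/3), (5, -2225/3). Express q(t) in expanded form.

Using the Lagrange interpolation formula with nodes -1, 0, 2, 5:
  L_0(t) = t(t - 2)(t - 5) / -18
  L_1(t) = (t + 1)(t - 2)(t - 5) / 10
  L_2(t) = (t + 1)t(t - 5) / -18
  L_3(t) = (t + 1)t(t - 2) / 90
Then q(t) = 25/3·L_0(t) - 5/3·L_1(t) - 155/3·L_2(t) - 2225/3·L_3(t).
Expanding and collecting terms gives q(t) = -6t^3 + t^2 - 3t - 5/3.
Check: q(0) = -5/3. ✓

q(t) = -6t^3 + t^2 - 3t - 5/3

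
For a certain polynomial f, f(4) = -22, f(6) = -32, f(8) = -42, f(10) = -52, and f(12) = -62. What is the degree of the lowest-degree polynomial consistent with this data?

Forward differences of the values at t = 4, 6, 8, 10, 12:
  f  : -22  -32  -42  -52  -62
  Δ  : -10  -10  -10  -10
  Δ^2: 0  0  0
  Δ^3: 0  0
  Δ^4: 0
The first differences are constant (-10) and nonzero, while all higher differences vanish, so the minimal degree is 1.

1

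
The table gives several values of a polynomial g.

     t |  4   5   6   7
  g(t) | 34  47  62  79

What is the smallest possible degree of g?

Forward differences of the values at t = 4, 5, 6, 7:
  g  : 34  47  62  79
  Δ  : 13  15  17
  Δ^2: 2  2
  Δ^3: 0
The second differences are constant (2) and nonzero, while all higher differences vanish, so the minimal degree is 2.

2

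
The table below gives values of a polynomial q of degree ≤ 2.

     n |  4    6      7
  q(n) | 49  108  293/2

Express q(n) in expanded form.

Write q(n) = an^2 + bn + c. Substituting each data point gives a linear system:
  16a + 4b + c = 49
  36a + 6b + c = 108
  49a + 7b + c = 293/2
Solving the system yields a = 3, b = -1/2, c = 3.
So q(n) = 3n² - (1/2)n + 3.
Check: q(6) = 108. ✓

q(n) = 3n^2 - (1/2)n + 3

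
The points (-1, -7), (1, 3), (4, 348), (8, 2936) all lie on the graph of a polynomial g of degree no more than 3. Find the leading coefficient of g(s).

6

Write g(s) = as^3 + bs^2 + cs + d. Substituting each data point gives a linear system:
  -a + b - c + d = -7
  a + b + c + d = 3
  64a + 16b + 4c + d = 348
  512a + 64b + 8c + d = 2936
Solving the system yields a = 6, b = -2, c = -1, d = 0.
So g(s) = 6s^3 - 2s^2 - s.
The leading coefficient is 6.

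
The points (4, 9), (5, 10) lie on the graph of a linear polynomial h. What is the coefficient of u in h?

1

Write h(u) = au + b. Substituting each data point gives a linear system:
  4a + b = 9
  5a + b = 10
Solving the system yields a = 1, b = 5.
So h(u) = u + 5.
The leading coefficient is 1.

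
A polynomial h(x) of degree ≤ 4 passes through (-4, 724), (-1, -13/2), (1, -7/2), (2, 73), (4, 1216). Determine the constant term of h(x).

-6

Write h(x) = ax^4 + bx^3 + cx^2 + dx + e. Substituting each data point gives a linear system:
  256a - 64b + 16c - 4d + e = 724
  a - b + c - d + e = -13/2
  a + b + c + d + e = -7/2
  16a + 8b + 4c + 2d + e = 73
  256a + 64b + 16c + 4d + e = 1216
Solving the system yields a = 4, b = 4, c = -3, d = -5/2, e = -6.
So h(x) = 4x⁴ + 4x³ - 3x² - (5/2)x - 6.
The constant term is -6.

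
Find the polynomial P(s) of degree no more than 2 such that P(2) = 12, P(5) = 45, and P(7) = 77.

Write P(s) = as^2 + bs + c. Substituting each data point gives a linear system:
  4a + 2b + c = 12
  25a + 5b + c = 45
  49a + 7b + c = 77
Solving the system yields a = 1, b = 4, c = 0.
So P(s) = s^2 + 4s.
Check: P(2) = 12. ✓

P(s) = s^2 + 4s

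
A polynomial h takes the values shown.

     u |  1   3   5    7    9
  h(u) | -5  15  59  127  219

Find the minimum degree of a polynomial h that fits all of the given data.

Forward differences of the values at u = 1, 3, 5, 7, 9:
  h  : -5  15  59  127  219
  Δ  : 20  44  68  92
  Δ^2: 24  24  24
  Δ^3: 0  0
  Δ^4: 0
The second differences are constant (24) and nonzero, while all higher differences vanish, so the minimal degree is 2.

2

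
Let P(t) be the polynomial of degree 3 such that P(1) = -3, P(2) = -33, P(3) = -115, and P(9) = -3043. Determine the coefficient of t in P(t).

4

Write P(t) = at^3 + bt^2 + ct + d. Substituting each data point gives a linear system:
  a + b + c + d = -3
  8a + 4b + 2c + d = -33
  27a + 9b + 3c + d = -115
  729a + 81b + 9c + d = -3043
Solving the system yields a = -4, b = -2, c = 4, d = -1.
So P(t) = -4t^3 - 2t^2 + 4t - 1.
The coefficient of t is 4.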